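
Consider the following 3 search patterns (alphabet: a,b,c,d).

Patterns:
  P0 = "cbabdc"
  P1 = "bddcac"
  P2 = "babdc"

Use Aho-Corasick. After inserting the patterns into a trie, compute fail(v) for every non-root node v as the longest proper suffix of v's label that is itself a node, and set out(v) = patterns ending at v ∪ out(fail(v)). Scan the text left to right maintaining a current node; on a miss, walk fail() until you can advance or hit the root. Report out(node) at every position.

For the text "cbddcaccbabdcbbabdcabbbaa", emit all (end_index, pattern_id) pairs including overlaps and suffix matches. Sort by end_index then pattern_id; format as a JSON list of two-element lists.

Build:
Trie (insert patterns):
  n0 'ε': b→7 c→1
  n1 'c': b→2
  n2 'cb': a→3
  n3 'cba': b→4
  n4 'cbab': d→5
  n5 'cbabd': c→6
  n6 'cbabdc': ·  [P0 ends]
  n7 'b': a→13 d→8
  n8 'bd': d→9
  n9 'bdd': c→10
  n10 'bddc': a→11
  n11 'bddca': c→12
  n12 'bddcac': ·  [P1 ends]
  n13 'ba': b→14
  n14 'bab': d→15
  n15 'babd': c→16
  n16 'babdc': ·  [P2 ends]

Failure links (BFS by depth):
  fail(1) 'c': from fail(0)=0 chase 'c': 0 ⇒ 0;  out=∅∪out(0)=∅
  fail(7) 'b': from fail(0)=0 chase 'b': 0 ⇒ 0;  out=∅∪out(0)=∅
  fail(2) 'cb': from fail(1)=0 chase 'b': 0 ⇒ 7;  out=∅∪out(7)=∅
  fail(8) 'bd': from fail(7)=0 chase 'd': 0 ⇒ 0;  out=∅∪out(0)=∅
  fail(13) 'ba': from fail(7)=0 chase 'a': 0 ⇒ 0;  out=∅∪out(0)=∅
  fail(3) 'cba': from fail(2)=7 chase 'a': 7 ⇒ 13;  out=∅∪out(13)=∅
  fail(9) 'bdd': from fail(8)=0 chase 'd': 0 ⇒ 0;  out=∅∪out(0)=∅
  fail(14) 'bab': from fail(13)=0 chase 'b': 0 ⇒ 7;  out=∅∪out(7)=∅
  fail(4) 'cbab': from fail(3)=13 chase 'b': 13 ⇒ 14;  out=∅∪out(14)=∅
  fail(10) 'bddc': from fail(9)=0 chase 'c': 0 ⇒ 1;  out=∅∪out(1)=∅
  fail(15) 'babd': from fail(14)=7 chase 'd': 7 ⇒ 8;  out=∅∪out(8)=∅
  fail(5) 'cbabd': from fail(4)=14 chase 'd': 14 ⇒ 15;  out=∅∪out(15)=∅
  fail(11) 'bddca': from fail(10)=1 chase 'a': 1→0 ⇒ 0;  out=∅∪out(0)=∅
  fail(16) 'babdc': from fail(15)=8 chase 'c': 8→0 ⇒ 1;  out={2}∪out(1)={2}
  fail(6) 'cbabdc': from fail(5)=15 chase 'c': 15 ⇒ 16;  out={0}∪out(16)={0,2}
  fail(12) 'bddcac': from fail(11)=0 chase 'c': 0 ⇒ 1;  out={1}∪out(1)={1}

Run:
i=0 'c': node 0→1
i=1 'b': node 1→2
i=2 'd': node 2→8 ·f
i=3 'd': node 8→9
i=4 'c': node 9→10
i=5 'a': node 10→11
i=6 'c': node 11→12  ** P1@[1:6]
i=7 'c': node 12→1 ·f
i=8 'b': node 1→2
i=9 'a': node 2→3
i=10 'b': node 3→4
i=11 'd': node 4→5
i=12 'c': node 5→6  ** P0@[7:12],P2@[8:12]
i=13 'b': node 6→2 ·f
i=14 'b': node 2→7 ·f
i=15 'a': node 7→13
i=16 'b': node 13→14
i=17 'd': node 14→15
i=18 'c': node 15→16  ** P2@[14:18]
i=19 'a': node 16→0 ·f
i=20 'b': node 0→7
i=21 'b': node 7→7 ·f
i=22 'b': node 7→7 ·f
i=23 'a': node 7→13
i=24 'a': node 13→0 ·f

Result: [[6,1],[12,0],[12,2],[18,2]]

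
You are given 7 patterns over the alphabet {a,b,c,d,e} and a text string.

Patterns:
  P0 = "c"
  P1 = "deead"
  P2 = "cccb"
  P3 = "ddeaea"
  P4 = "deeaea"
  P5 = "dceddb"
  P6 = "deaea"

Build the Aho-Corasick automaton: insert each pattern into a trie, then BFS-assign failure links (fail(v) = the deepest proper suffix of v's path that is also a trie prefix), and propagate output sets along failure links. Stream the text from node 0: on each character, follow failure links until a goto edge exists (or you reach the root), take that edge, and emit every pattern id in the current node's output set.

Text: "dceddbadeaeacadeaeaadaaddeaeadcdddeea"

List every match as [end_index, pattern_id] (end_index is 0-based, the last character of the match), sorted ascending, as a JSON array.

Build automaton:
Trie nodes:
  n0 'ε': c→1 d→2
  n1 'c': c→7  ←P0
  n2 'd': c→17 d→10 e→3
  n3 'de': a→22 e→4
  n4 'dee': a→5
  n5 'deea': d→6 e→15
  n6 'deead': ·  ←P1
  n7 'cc': c→8
  n8 'ccc': b→9
  n9 'cccb': ·  ←P2
  n10 'dd': e→11
  n11 'dde': a→12
  n12 'ddea': e→13
  n13 'ddeae': a→14
  n14 'ddeaea': ·  ←P3
  n15 'deeae': a→16
  n16 'deeaea': ·  ←P4
  n17 'dc': e→18
  n18 'dce': d→19
  n19 'dced': d→20
  n20 'dcedd': b→21
  n21 'dceddb': ·  ←P5
  n22 'dea': e→23
  n23 'deae': a→24
  n24 'deaea': ·  ←P6

BFS fail/out derivation:
  n1('c'): parent n0 fail=0; on 'c' 0 → fail=0;  out {0}∪∅={0}
  n2('d'): parent n0 fail=0; on 'd' 0 → fail=0;  out ∅∪∅=∅
  n3('de'): parent n2 fail=0; on 'e' 0 → fail=0;  out ∅∪∅=∅
  n7('cc'): parent n1 fail=0; on 'c' 0 → fail=1;  out ∅∪{0}={0}
  n10('dd'): parent n2 fail=0; on 'd' 0 → fail=2;  out ∅∪∅=∅
  n17('dc'): parent n2 fail=0; on 'c' 0 → fail=1;  out ∅∪{0}={0}
  n4('dee'): parent n3 fail=0; on 'e' 0 → fail=0;  out ∅∪∅=∅
  n8('ccc'): parent n7 fail=1; on 'c' 1 → fail=7;  out ∅∪{0}={0}
  n11('dde'): parent n10 fail=2; on 'e' 2 → fail=3;  out ∅∪∅=∅
  n18('dce'): parent n17 fail=1; on 'e' 1→0 → fail=0;  out ∅∪∅=∅
  n22('dea'): parent n3 fail=0; on 'a' 0 → fail=0;  out ∅∪∅=∅
  n5('deea'): parent n4 fail=0; on 'a' 0 → fail=0;  out ∅∪∅=∅
  n9('cccb'): parent n8 fail=7; on 'b' 7→1→0 → fail=0;  out {2}∪∅={2}
  n12('ddea'): parent n11 fail=3; on 'a' 3 → fail=22;  out ∅∪∅=∅
  n19('dced'): parent n18 fail=0; on 'd' 0 → fail=2;  out ∅∪∅=∅
  n23('deae'): parent n22 fail=0; on 'e' 0 → fail=0;  out ∅∪∅=∅
  n6('deead'): parent n5 fail=0; on 'd' 0 → fail=2;  out {1}∪∅={1}
  n13('ddeae'): parent n12 fail=22; on 'e' 22 → fail=23;  out ∅∪∅=∅
  n15('deeae'): parent n5 fail=0; on 'e' 0 → fail=0;  out ∅∪∅=∅
  n20('dcedd'): parent n19 fail=2; on 'd' 2 → fail=10;  out ∅∪∅=∅
  n24('deaea'): parent n23 fail=0; on 'a' 0 → fail=0;  out {6}∪∅={6}
  n14('ddeaea'): parent n13 fail=23; on 'a' 23 → fail=24;  out {3}∪{6}={3,6}
  n16('deeaea'): parent n15 fail=0; on 'a' 0 → fail=0;  out {4}∪∅={4}
  n21('dceddb'): parent n20 fail=10; on 'b' 10→2→0 → fail=0;  out {5}∪∅={5}

Text stream:
pos 0 'd': at 2
pos 1 'c': at 17  emit P0@[1:1]
pos 2 'e': at 18
pos 3 'd': at 19
pos 4 'd': at 20
pos 5 'b': at 21  emit P5@[0:5]
pos 6 'a': at 0 (fail-walked)
pos 7 'd': at 2
pos 8 'e': at 3
pos 9 'a': at 22
pos 10 'e': at 23
pos 11 'a': at 24  emit P6@[7:11]
pos 12 'c': at 1 (fail-walked)  emit P0@[12:12]
pos 13 'a': at 0 (fail-walked)
pos 14 'd': at 2
pos 15 'e': at 3
pos 16 'a': at 22
pos 17 'e': at 23
pos 18 'a': at 24  emit P6@[14:18]
pos 19 'a': at 0 (fail-walked)
pos 20 'd': at 2
pos 21 'a': at 0 (fail-walked)
pos 22 'a': at 0
pos 23 'd': at 2
pos 24 'd': at 10
pos 25 'e': at 11
pos 26 'a': at 12
pos 27 'e': at 13
pos 28 'a': at 14  emit P3@[23:28],P6@[24:28]
pos 29 'd': at 2 (fail-walked)
pos 30 'c': at 17  emit P0@[30:30]
pos 31 'd': at 2 (fail-walked)
pos 32 'd': at 10
pos 33 'd': at 10 (fail-walked)
pos 34 'e': at 11
pos 35 'e': at 4 (fail-walked)
pos 36 'a': at 5

All matches (sorted): [[1,0],[5,5],[11,6],[12,0],[18,6],[28,3],[28,6],[30,0]]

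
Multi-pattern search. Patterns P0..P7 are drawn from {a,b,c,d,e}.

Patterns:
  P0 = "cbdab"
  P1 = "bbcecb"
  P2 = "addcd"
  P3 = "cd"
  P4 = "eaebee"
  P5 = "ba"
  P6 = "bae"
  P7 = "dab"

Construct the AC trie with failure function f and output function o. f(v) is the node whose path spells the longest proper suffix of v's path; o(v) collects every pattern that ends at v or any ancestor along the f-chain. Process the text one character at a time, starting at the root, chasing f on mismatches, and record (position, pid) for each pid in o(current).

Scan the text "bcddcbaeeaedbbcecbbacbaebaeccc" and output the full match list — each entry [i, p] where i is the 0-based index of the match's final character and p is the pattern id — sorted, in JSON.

Construct AC machine:
Trie (insert patterns):
  n0 'ε': a→12 b→6 c→1 d→26 e→18
  n1 'c': b→2 d→17
  n2 'cb': d→3
  n3 'cbd': a→4
  n4 'cbda': b→5
  n5 'cbdab': ·  ←P0
  n6 'b': a→24 b→7
  n7 'bb': c→8
  n8 'bbc': e→9
  n9 'bbce': c→10
  n10 'bbcec': b→11
  n11 'bbcecb': ·  ←P1
  n12 'a': d→13
  n13 'ad': d→14
  n14 'add': c→15
  n15 'addc': d→16
  n16 'addcd': ·  ←P2
  n17 'cd': ·  ←P3
  n18 'e': a→19
  n19 'ea': e→20
  n20 'eae': b→21
  n21 'eaeb': e→22
  n22 'eaebe': e→23
  n23 'eaebee': ·  ←P4
  n24 'ba': e→25  ←P5
  n25 'bae': ·  ←P6
  n26 'd': a→27
  n27 'da': b→28
  n28 'dab': ·  ←P7

Failure links (BFS by depth):
  n1('c'): parent n0 fail=0; on 'c' 0 → fail=0;  out ∅∪∅=∅
  n6('b'): parent n0 fail=0; on 'b' 0 → fail=0;  out ∅∪∅=∅
  n12('a'): parent n0 fail=0; on 'a' 0 → fail=0;  out ∅∪∅=∅
  n18('e'): parent n0 fail=0; on 'e' 0 → fail=0;  out ∅∪∅=∅
  n26('d'): parent n0 fail=0; on 'd' 0 → fail=0;  out ∅∪∅=∅
  n2('cb'): parent n1 fail=0; on 'b' 0 → fail=6;  out ∅∪∅=∅
  n7('bb'): parent n6 fail=0; on 'b' 0 → fail=6;  out ∅∪∅=∅
  n13('ad'): parent n12 fail=0; on 'd' 0 → fail=26;  out ∅∪∅=∅
  n17('cd'): parent n1 fail=0; on 'd' 0 → fail=26;  out {3}∪∅={3}
  n19('ea'): parent n18 fail=0; on 'a' 0 → fail=12;  out ∅∪∅=∅
  n24('ba'): parent n6 fail=0; on 'a' 0 → fail=12;  out {5}∪∅={5}
  n27('da'): parent n26 fail=0; on 'a' 0 → fail=12;  out ∅∪∅=∅
  n3('cbd'): parent n2 fail=6; on 'd' 6→0 → fail=26;  out ∅∪∅=∅
  n8('bbc'): parent n7 fail=6; on 'c' 6→0 → fail=1;  out ∅∪∅=∅
  n14('add'): parent n13 fail=26; on 'd' 26→0 → fail=26;  out ∅∪∅=∅
  n20('eae'): parent n19 fail=12; on 'e' 12→0 → fail=18;  out ∅∪∅=∅
  n25('bae'): parent n24 fail=12; on 'e' 12→0 → fail=18;  out {6}∪∅={6}
  n28('dab'): parent n27 fail=12; on 'b' 12→0 → fail=6;  out {7}∪∅={7}
  n4('cbda'): parent n3 fail=26; on 'a' 26 → fail=27;  out ∅∪∅=∅
  n9('bbce'): parent n8 fail=1; on 'e' 1→0 → fail=18;  out ∅∪∅=∅
  n15('addc'): parent n14 fail=26; on 'c' 26→0 → fail=1;  out ∅∪∅=∅
  n21('eaeb'): parent n20 fail=18; on 'b' 18→0 → fail=6;  out ∅∪∅=∅
  n5('cbdab'): parent n4 fail=27; on 'b' 27 → fail=28;  out {0}∪{7}={0,7}
  n10('bbcec'): parent n9 fail=18; on 'c' 18→0 → fail=1;  out ∅∪∅=∅
  n16('addcd'): parent n15 fail=1; on 'd' 1 → fail=17;  out {2}∪{3}={2,3}
  n22('eaebe'): parent n21 fail=6; on 'e' 6→0 → fail=18;  out ∅∪∅=∅
  n11('bbcecb'): parent n10 fail=1; on 'b' 1 → fail=2;  out {1}∪∅={1}
  n23('eaebee'): parent n22 fail=18; on 'e' 18→0 → fail=18;  out {4}∪∅={4}

Text stream:
pos 0 'b': at 6
pos 1 'c': at 1 (via fail)
pos 2 'd': at 17  ** P3@[1:2]
pos 3 'd': at 26 (via fail)
pos 4 'c': at 1 (via fail)
pos 5 'b': at 2
pos 6 'a': at 24 (via fail)  ** P5@[5:6]
pos 7 'e': at 25  ** P6@[5:7]
pos 8 'e': at 18 (via fail)
pos 9 'a': at 19
pos 10 'e': at 20
pos 11 'd': at 26 (via fail)
pos 12 'b': at 6 (via fail)
pos 13 'b': at 7
pos 14 'c': at 8
pos 15 'e': at 9
pos 16 'c': at 10
pos 17 'b': at 11  ** P1@[12:17]
pos 18 'b': at 7 (via fail)
pos 19 'a': at 24 (via fail)  ** P5@[18:19]
pos 20 'c': at 1 (via fail)
pos 21 'b': at 2
pos 22 'a': at 24 (via fail)  ** P5@[21:22]
pos 23 'e': at 25  ** P6@[21:23]
pos 24 'b': at 6 (via fail)
pos 25 'a': at 24  ** P5@[24:25]
pos 26 'e': at 25  ** P6@[24:26]
pos 27 'c': at 1 (via fail)
pos 28 'c': at 1 (via fail)
pos 29 'c': at 1 (via fail)

Matches: [[2,3],[6,5],[7,6],[17,1],[19,5],[22,5],[23,6],[25,5],[26,6]]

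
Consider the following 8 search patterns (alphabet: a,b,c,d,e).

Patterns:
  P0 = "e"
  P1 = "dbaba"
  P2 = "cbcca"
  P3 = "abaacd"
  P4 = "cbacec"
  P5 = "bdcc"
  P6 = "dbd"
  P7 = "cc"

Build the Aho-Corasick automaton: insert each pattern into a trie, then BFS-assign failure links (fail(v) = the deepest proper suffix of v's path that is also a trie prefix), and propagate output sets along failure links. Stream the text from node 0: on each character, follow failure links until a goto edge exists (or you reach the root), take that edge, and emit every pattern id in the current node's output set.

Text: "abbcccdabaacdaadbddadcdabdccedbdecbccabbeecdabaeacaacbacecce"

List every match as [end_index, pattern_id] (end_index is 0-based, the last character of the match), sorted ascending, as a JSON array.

Build:
Trie (insert patterns):
  n0 'ε': a→12 b→22 c→7 d→2 e→1
  n1 'e': ·  ←P0
  n2 'd': b→3
  n3 'db': a→4 d→26
  n4 'dba': b→5
  n5 'dbab': a→6
  n6 'dbaba': ·  ←P1
  n7 'c': b→8 c→27
  n8 'cb': a→18 c→9
  n9 'cbc': c→10
  n10 'cbcc': a→11
  n11 'cbcca': ·  ←P2
  n12 'a': b→13
  n13 'ab': a→14
  n14 'aba': a→15
  n15 'abaa': c→16
  n16 'abaac': d→17
  n17 'abaacd': ·  ←P3
  n18 'cba': c→19
  n19 'cbac': e→20
  n20 'cbace': c→21
  n21 'cbacec': ·  ←P4
  n22 'b': d→23
  n23 'bd': c→24
  n24 'bdc': c→25
  n25 'bdcc': ·  ←P5
  n26 'dbd': ·  ←P6
  n27 'cc': ·  ←P7

BFS fail/out derivation:
  n1('e'): parent n0 fail=0; on 'e' 0 → fail=0;  out {0}∪∅={0}
  n2('d'): parent n0 fail=0; on 'd' 0 → fail=0;  out ∅∪∅=∅
  n7('c'): parent n0 fail=0; on 'c' 0 → fail=0;  out ∅∪∅=∅
  n12('a'): parent n0 fail=0; on 'a' 0 → fail=0;  out ∅∪∅=∅
  n22('b'): parent n0 fail=0; on 'b' 0 → fail=0;  out ∅∪∅=∅
  n3('db'): parent n2 fail=0; on 'b' 0 → fail=22;  out ∅∪∅=∅
  n8('cb'): parent n7 fail=0; on 'b' 0 → fail=22;  out ∅∪∅=∅
  n13('ab'): parent n12 fail=0; on 'b' 0 → fail=22;  out ∅∪∅=∅
  n23('bd'): parent n22 fail=0; on 'd' 0 → fail=2;  out ∅∪∅=∅
  n27('cc'): parent n7 fail=0; on 'c' 0 → fail=7;  out {7}∪∅={7}
  n4('dba'): parent n3 fail=22; on 'a' 22→0 → fail=12;  out ∅∪∅=∅
  n9('cbc'): parent n8 fail=22; on 'c' 22→0 → fail=7;  out ∅∪∅=∅
  n14('aba'): parent n13 fail=22; on 'a' 22→0 → fail=12;  out ∅∪∅=∅
  n18('cba'): parent n8 fail=22; on 'a' 22→0 → fail=12;  out ∅∪∅=∅
  n24('bdc'): parent n23 fail=2; on 'c' 2→0 → fail=7;  out ∅∪∅=∅
  n26('dbd'): parent n3 fail=22; on 'd' 22 → fail=23;  out {6}∪∅={6}
  n5('dbab'): parent n4 fail=12; on 'b' 12 → fail=13;  out ∅∪∅=∅
  n10('cbcc'): parent n9 fail=7; on 'c' 7 → fail=27;  out ∅∪{7}={7}
  n15('abaa'): parent n14 fail=12; on 'a' 12→0 → fail=12;  out ∅∪∅=∅
  n19('cbac'): parent n18 fail=12; on 'c' 12→0 → fail=7;  out ∅∪∅=∅
  n25('bdcc'): parent n24 fail=7; on 'c' 7 → fail=27;  out {5}∪{7}={5,7}
  n6('dbaba'): parent n5 fail=13; on 'a' 13 → fail=14;  out {1}∪∅={1}
  n11('cbcca'): parent n10 fail=27; on 'a' 27→7→0 → fail=12;  out {2}∪∅={2}
  n16('abaac'): parent n15 fail=12; on 'c' 12→0 → fail=7;  out ∅∪∅=∅
  n20('cbace'): parent n19 fail=7; on 'e' 7→0 → fail=1;  out ∅∪{0}={0}
  n17('abaacd'): parent n16 fail=7; on 'd' 7→0 → fail=2;  out {3}∪∅={3}
  n21('cbacec'): parent n20 fail=1; on 'c' 1→0 → fail=7;  out {4}∪∅={4}

Run:
i=0 'a': node 0→12
i=1 'b': node 12→13
i=2 'b': node 13→22 (via fail)
i=3 'c': node 22→7 (via fail)
i=4 'c': node 7→27  ** P7@[3:4]
i=5 'c': node 27→27 (via fail)  ** P7@[4:5]
i=6 'd': node 27→2 (via fail)
i=7 'a': node 2→12 (via fail)
i=8 'b': node 12→13
i=9 'a': node 13→14
i=10 'a': node 14→15
i=11 'c': node 15→16
i=12 'd': node 16→17  ** P3@[7:12]
i=13 'a': node 17→12 (via fail)
i=14 'a': node 12→12 (via fail)
i=15 'd': node 12→2 (via fail)
i=16 'b': node 2→3
i=17 'd': node 3→26  ** P6@[15:17]
i=18 'd': node 26→2 (via fail)
i=19 'a': node 2→12 (via fail)
i=20 'd': node 12→2 (via fail)
i=21 'c': node 2→7 (via fail)
i=22 'd': node 7→2 (via fail)
i=23 'a': node 2→12 (via fail)
i=24 'b': node 12→13
i=25 'd': node 13→23 (via fail)
i=26 'c': node 23→24
i=27 'c': node 24→25  ** P5@[24:27],P7@[26:27]
i=28 'e': node 25→1 (via fail)  ** P0@[28:28]
i=29 'd': node 1→2 (via fail)
i=30 'b': node 2→3
i=31 'd': node 3→26  ** P6@[29:31]
i=32 'e': node 26→1 (via fail)  ** P0@[32:32]
i=33 'c': node 1→7 (via fail)
i=34 'b': node 7→8
i=35 'c': node 8→9
i=36 'c': node 9→10  ** P7@[35:36]
i=37 'a': node 10→11  ** P2@[33:37]
i=38 'b': node 11→13 (via fail)
i=39 'b': node 13→22 (via fail)
i=40 'e': node 22→1 (via fail)  ** P0@[40:40]
i=41 'e': node 1→1 (via fail)  ** P0@[41:41]
i=42 'c': node 1→7 (via fail)
i=43 'd': node 7→2 (via fail)
i=44 'a': node 2→12 (via fail)
i=45 'b': node 12→13
i=46 'a': node 13→14
i=47 'e': node 14→1 (via fail)  ** P0@[47:47]
i=48 'a': node 1→12 (via fail)
i=49 'c': node 12→7 (via fail)
i=50 'a': node 7→12 (via fail)
i=51 'a': node 12→12 (via fail)
i=52 'c': node 12→7 (via fail)
i=53 'b': node 7→8
i=54 'a': node 8→18
i=55 'c': node 18→19
i=56 'e': node 19→20  ** P0@[56:56]
i=57 'c': node 20→21  ** P4@[52:57]
i=58 'c': node 21→27 (via fail)  ** P7@[57:58]
i=59 'e': node 27→1 (via fail)  ** P0@[59:59]

All matches (sorted): [[4,7],[5,7],[12,3],[17,6],[27,5],[27,7],[28,0],[31,6],[32,0],[36,7],[37,2],[40,0],[41,0],[47,0],[56,0],[57,4],[58,7],[59,0]]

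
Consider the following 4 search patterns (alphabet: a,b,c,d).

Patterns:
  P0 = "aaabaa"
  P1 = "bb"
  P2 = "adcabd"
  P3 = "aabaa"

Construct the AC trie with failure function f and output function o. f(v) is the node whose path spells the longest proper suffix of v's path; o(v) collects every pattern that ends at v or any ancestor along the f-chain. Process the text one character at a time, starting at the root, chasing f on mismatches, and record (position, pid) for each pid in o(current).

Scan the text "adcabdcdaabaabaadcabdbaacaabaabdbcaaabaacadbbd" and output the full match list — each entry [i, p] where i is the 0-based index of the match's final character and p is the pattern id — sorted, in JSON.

Build automaton:
Trie (insert patterns):
  0='ε' goto a→1 b→7
  1='a' goto a→2 d→9
  2='aa' goto a→3 b→14
  3='aaa' goto b→4
  4='aaab' goto a→5
  5='aaaba' goto a→6
  6='aaabaa' goto ·  [P0 ends]
  7='b' goto b→8
  8='bb' goto ·  [P1 ends]
  9='ad' goto c→10
  10='adc' goto a→11
  11='adca' goto b→12
  12='adcab' goto d→13
  13='adcabd' goto ·  [P2 ends]
  14='aab' goto a→15
  15='aaba' goto a→16
  16='aabaa' goto ·  [P3 ends]

BFS fail/out derivation:
  fail(1) 'a': from fail(0)=0 chase 'a': 0 ⇒ 0;  out=∅∪out(0)=∅
  fail(7) 'b': from fail(0)=0 chase 'b': 0 ⇒ 0;  out=∅∪out(0)=∅
  fail(2) 'aa': from fail(1)=0 chase 'a': 0 ⇒ 1;  out=∅∪out(1)=∅
  fail(8) 'bb': from fail(7)=0 chase 'b': 0 ⇒ 7;  out={1}∪out(7)={1}
  fail(9) 'ad': from fail(1)=0 chase 'd': 0 ⇒ 0;  out=∅∪out(0)=∅
  fail(3) 'aaa': from fail(2)=1 chase 'a': 1 ⇒ 2;  out=∅∪out(2)=∅
  fail(10) 'adc': from fail(9)=0 chase 'c': 0 ⇒ 0;  out=∅∪out(0)=∅
  fail(14) 'aab': from fail(2)=1 chase 'b': 1→0 ⇒ 7;  out=∅∪out(7)=∅
  fail(4) 'aaab': from fail(3)=2 chase 'b': 2 ⇒ 14;  out=∅∪out(14)=∅
  fail(11) 'adca': from fail(10)=0 chase 'a': 0 ⇒ 1;  out=∅∪out(1)=∅
  fail(15) 'aaba': from fail(14)=7 chase 'a': 7→0 ⇒ 1;  out=∅∪out(1)=∅
  fail(5) 'aaaba': from fail(4)=14 chase 'a': 14 ⇒ 15;  out=∅∪out(15)=∅
  fail(12) 'adcab': from fail(11)=1 chase 'b': 1→0 ⇒ 7;  out=∅∪out(7)=∅
  fail(16) 'aabaa': from fail(15)=1 chase 'a': 1 ⇒ 2;  out={3}∪out(2)={3}
  fail(6) 'aaabaa': from fail(5)=15 chase 'a': 15 ⇒ 16;  out={0}∪out(16)={0,3}
  fail(13) 'adcabd': from fail(12)=7 chase 'd': 7→0 ⇒ 0;  out={2}∪out(0)={2}

Run:
i=0 'a': node 0→1
i=1 'd': node 1→9
i=2 'c': node 9→10
i=3 'a': node 10→11
i=4 'b': node 11→12
i=5 'd': node 12→13  → match P2@[0:5]
i=6 'c': node 13→0 ·f
i=7 'd': node 0→0
i=8 'a': node 0→1
i=9 'a': node 1→2
i=10 'b': node 2→14
i=11 'a': node 14→15
i=12 'a': node 15→16  → match P3@[8:12]
i=13 'b': node 16→14 ·f
i=14 'a': node 14→15
i=15 'a': node 15→16  → match P3@[11:15]
i=16 'd': node 16→9 ·f
i=17 'c': node 9→10
i=18 'a': node 10→11
i=19 'b': node 11→12
i=20 'd': node 12→13  → match P2@[15:20]
i=21 'b': node 13→7 ·f
i=22 'a': node 7→1 ·f
i=23 'a': node 1→2
i=24 'c': node 2→0 ·f
i=25 'a': node 0→1
i=26 'a': node 1→2
i=27 'b': node 2→14
i=28 'a': node 14→15
i=29 'a': node 15→16  → match P3@[25:29]
i=30 'b': node 16→14 ·f
i=31 'd': node 14→0 ·f
i=32 'b': node 0→7
i=33 'c': node 7→0 ·f
i=34 'a': node 0→1
i=35 'a': node 1→2
i=36 'a': node 2→3
i=37 'b': node 3→4
i=38 'a': node 4→5
i=39 'a': node 5→6  → match P0@[34:39],P3@[35:39]
i=40 'c': node 6→0 ·f
i=41 'a': node 0→1
i=42 'd': node 1→9
i=43 'b': node 9→7 ·f
i=44 'b': node 7→8  → match P1@[43:44]
i=45 'd': node 8→0 ·f

Matches: [[5,2],[12,3],[15,3],[20,2],[29,3],[39,0],[39,3],[44,1]]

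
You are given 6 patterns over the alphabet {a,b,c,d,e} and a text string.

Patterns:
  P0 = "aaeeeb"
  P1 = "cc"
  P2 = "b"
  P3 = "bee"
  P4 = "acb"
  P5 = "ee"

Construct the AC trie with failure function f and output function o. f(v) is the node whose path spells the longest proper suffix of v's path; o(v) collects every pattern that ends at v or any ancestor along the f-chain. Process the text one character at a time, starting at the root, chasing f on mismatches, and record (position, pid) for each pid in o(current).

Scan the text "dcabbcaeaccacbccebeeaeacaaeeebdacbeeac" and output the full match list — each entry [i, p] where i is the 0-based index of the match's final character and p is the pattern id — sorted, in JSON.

Build automaton:
Trie nodes:
  0='ε' goto a→1 b→9 c→7 e→14
  1='a' goto a→2 c→12
  2='aa' goto e→3
  3='aae' goto e→4
  4='aaee' goto e→5
  5='aaeee' goto b→6
  6='aaeeeb' goto ·  ←P0
  7='c' goto c→8
  8='cc' goto ·  ←P1
  9='b' goto e→10  ←P2
  10='be' goto e→11
  11='bee' goto ·  ←P3
  12='ac' goto b→13
  13='acb' goto ·  ←P4
  14='e' goto e→15
  15='ee' goto ·  ←P5

BFS fail/out derivation:
  n1('a'): parent n0 fail=0; on 'a' 0 → fail=0;  out ∅∪∅=∅
  n7('c'): parent n0 fail=0; on 'c' 0 → fail=0;  out ∅∪∅=∅
  n9('b'): parent n0 fail=0; on 'b' 0 → fail=0;  out {2}∪∅={2}
  n14('e'): parent n0 fail=0; on 'e' 0 → fail=0;  out ∅∪∅=∅
  n2('aa'): parent n1 fail=0; on 'a' 0 → fail=1;  out ∅∪∅=∅
  n8('cc'): parent n7 fail=0; on 'c' 0 → fail=7;  out {1}∪∅={1}
  n10('be'): parent n9 fail=0; on 'e' 0 → fail=14;  out ∅∪∅=∅
  n12('ac'): parent n1 fail=0; on 'c' 0 → fail=7;  out ∅∪∅=∅
  n15('ee'): parent n14 fail=0; on 'e' 0 → fail=14;  out {5}∪∅={5}
  n3('aae'): parent n2 fail=1; on 'e' 1→0 → fail=14;  out ∅∪∅=∅
  n11('bee'): parent n10 fail=14; on 'e' 14 → fail=15;  out {3}∪{5}={3,5}
  n13('acb'): parent n12 fail=7; on 'b' 7→0 → fail=9;  out {4}∪{2}={2,4}
  n4('aaee'): parent n3 fail=14; on 'e' 14 → fail=15;  out ∅∪{5}={5}
  n5('aaeee'): parent n4 fail=15; on 'e' 15→14 → fail=15;  out ∅∪{5}={5}
  n6('aaeeeb'): parent n5 fail=15; on 'b' 15→14→0 → fail=9;  out {0}∪{2}={0,2}

Text stream:
[0] read 'd'  n0⇒n0
[1] read 'c'  n0⇒n7
[2] read 'a'  n7⇒n1 (fail-walked)
[3] read 'b'  n1⇒n9 (fail-walked)  → match P2@[3:3]
[4] read 'b'  n9⇒n9 (fail-walked)  → match P2@[4:4]
[5] read 'c'  n9⇒n7 (fail-walked)
[6] read 'a'  n7⇒n1 (fail-walked)
[7] read 'e'  n1⇒n14 (fail-walked)
[8] read 'a'  n14⇒n1 (fail-walked)
[9] read 'c'  n1⇒n12
[10] read 'c'  n12⇒n8 (fail-walked)  → match P1@[9:10]
[11] read 'a'  n8⇒n1 (fail-walked)
[12] read 'c'  n1⇒n12
[13] read 'b'  n12⇒n13  → match P2@[13:13],P4@[11:13]
[14] read 'c'  n13⇒n7 (fail-walked)
[15] read 'c'  n7⇒n8  → match P1@[14:15]
[16] read 'e'  n8⇒n14 (fail-walked)
[17] read 'b'  n14⇒n9 (fail-walked)  → match P2@[17:17]
[18] read 'e'  n9⇒n10
[19] read 'e'  n10⇒n11  → match P3@[17:19],P5@[18:19]
[20] read 'a'  n11⇒n1 (fail-walked)
[21] read 'e'  n1⇒n14 (fail-walked)
[22] read 'a'  n14⇒n1 (fail-walked)
[23] read 'c'  n1⇒n12
[24] read 'a'  n12⇒n1 (fail-walked)
[25] read 'a'  n1⇒n2
[26] read 'e'  n2⇒n3
[27] read 'e'  n3⇒n4  → match P5@[26:27]
[28] read 'e'  n4⇒n5  → match P5@[27:28]
[29] read 'b'  n5⇒n6  → match P0@[24:29],P2@[29:29]
[30] read 'd'  n6⇒n0 (fail-walked)
[31] read 'a'  n0⇒n1
[32] read 'c'  n1⇒n12
[33] read 'b'  n12⇒n13  → match P2@[33:33],P4@[31:33]
[34] read 'e'  n13⇒n10 (fail-walked)
[35] read 'e'  n10⇒n11  → match P3@[33:35],P5@[34:35]
[36] read 'a'  n11⇒n1 (fail-walked)
[37] read 'c'  n1⇒n12

Result: [[3,2],[4,2],[10,1],[13,2],[13,4],[15,1],[17,2],[19,3],[19,5],[27,5],[28,5],[29,0],[29,2],[33,2],[33,4],[35,3],[35,5]]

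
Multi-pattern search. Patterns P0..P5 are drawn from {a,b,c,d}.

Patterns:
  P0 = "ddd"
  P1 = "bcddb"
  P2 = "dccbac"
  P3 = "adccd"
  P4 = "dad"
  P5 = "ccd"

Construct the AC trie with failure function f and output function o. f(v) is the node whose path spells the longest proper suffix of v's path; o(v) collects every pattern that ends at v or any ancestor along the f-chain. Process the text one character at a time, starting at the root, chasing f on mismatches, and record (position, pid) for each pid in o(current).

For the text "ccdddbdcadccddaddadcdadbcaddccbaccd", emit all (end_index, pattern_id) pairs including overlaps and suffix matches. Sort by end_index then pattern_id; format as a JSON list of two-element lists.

Construct AC machine:
Trie (insert patterns):
  n0 'ε': a→14 b→4 c→21 d→1
  n1 'd': a→19 c→9 d→2
  n2 'dd': d→3
  n3 'ddd': ·  [P0 ends]
  n4 'b': c→5
  n5 'bc': d→6
  n6 'bcd': d→7
  n7 'bcdd': b→8
  n8 'bcddb': ·  [P1 ends]
  n9 'dc': c→10
  n10 'dcc': b→11
  n11 'dccb': a→12
  n12 'dccba': c→13
  n13 'dccbac': ·  [P2 ends]
  n14 'a': d→15
  n15 'ad': c→16
  n16 'adc': c→17
  n17 'adcc': d→18
  n18 'adccd': ·  [P3 ends]
  n19 'da': d→20
  n20 'dad': ·  [P4 ends]
  n21 'c': c→22
  n22 'cc': d→23
  n23 'ccd': ·  [P5 ends]

BFS fail/out derivation:
  n1('d'): parent n0 fail=0; on 'd' 0 → fail=0;  out ∅∪∅=∅
  n4('b'): parent n0 fail=0; on 'b' 0 → fail=0;  out ∅∪∅=∅
  n14('a'): parent n0 fail=0; on 'a' 0 → fail=0;  out ∅∪∅=∅
  n21('c'): parent n0 fail=0; on 'c' 0 → fail=0;  out ∅∪∅=∅
  n2('dd'): parent n1 fail=0; on 'd' 0 → fail=1;  out ∅∪∅=∅
  n5('bc'): parent n4 fail=0; on 'c' 0 → fail=21;  out ∅∪∅=∅
  n9('dc'): parent n1 fail=0; on 'c' 0 → fail=21;  out ∅∪∅=∅
  n15('ad'): parent n14 fail=0; on 'd' 0 → fail=1;  out ∅∪∅=∅
  n19('da'): parent n1 fail=0; on 'a' 0 → fail=14;  out ∅∪∅=∅
  n22('cc'): parent n21 fail=0; on 'c' 0 → fail=21;  out ∅∪∅=∅
  n3('ddd'): parent n2 fail=1; on 'd' 1 → fail=2;  out {0}∪∅={0}
  n6('bcd'): parent n5 fail=21; on 'd' 21→0 → fail=1;  out ∅∪∅=∅
  n10('dcc'): parent n9 fail=21; on 'c' 21 → fail=22;  out ∅∪∅=∅
  n16('adc'): parent n15 fail=1; on 'c' 1 → fail=9;  out ∅∪∅=∅
  n20('dad'): parent n19 fail=14; on 'd' 14 → fail=15;  out {4}∪∅={4}
  n23('ccd'): parent n22 fail=21; on 'd' 21→0 → fail=1;  out {5}∪∅={5}
  n7('bcdd'): parent n6 fail=1; on 'd' 1 → fail=2;  out ∅∪∅=∅
  n11('dccb'): parent n10 fail=22; on 'b' 22→21→0 → fail=4;  out ∅∪∅=∅
  n17('adcc'): parent n16 fail=9; on 'c' 9 → fail=10;  out ∅∪∅=∅
  n8('bcddb'): parent n7 fail=2; on 'b' 2→1→0 → fail=4;  out {1}∪∅={1}
  n12('dccba'): parent n11 fail=4; on 'a' 4→0 → fail=14;  out ∅∪∅=∅
  n18('adccd'): parent n17 fail=10; on 'd' 10→22 → fail=23;  out {3}∪{5}={3,5}
  n13('dccbac'): parent n12 fail=14; on 'c' 14→0 → fail=21;  out {2}∪∅={2}

Run:
i=0 'c': node 0→21
i=1 'c': node 21→22
i=2 'd': node 22→23  emit P5@[0:2]
i=3 'd': node 23→2 (via fail)
i=4 'd': node 2→3  emit P0@[2:4]
i=5 'b': node 3→4 (via fail)
i=6 'd': node 4→1 (via fail)
i=7 'c': node 1→9
i=8 'a': node 9→14 (via fail)
i=9 'd': node 14→15
i=10 'c': node 15→16
i=11 'c': node 16→17
i=12 'd': node 17→18  emit P3@[8:12],P5@[10:12]
i=13 'd': node 18→2 (via fail)
i=14 'a': node 2→19 (via fail)
i=15 'd': node 19→20  emit P4@[13:15]
i=16 'd': node 20→2 (via fail)
i=17 'a': node 2→19 (via fail)
i=18 'd': node 19→20  emit P4@[16:18]
i=19 'c': node 20→16 (via fail)
i=20 'd': node 16→1 (via fail)
i=21 'a': node 1→19
i=22 'd': node 19→20  emit P4@[20:22]
i=23 'b': node 20→4 (via fail)
i=24 'c': node 4→5
i=25 'a': node 5→14 (via fail)
i=26 'd': node 14→15
i=27 'd': node 15→2 (via fail)
i=28 'c': node 2→9 (via fail)
i=29 'c': node 9→10
i=30 'b': node 10→11
i=31 'a': node 11→12
i=32 'c': node 12→13  emit P2@[27:32]
i=33 'c': node 13→22 (via fail)
i=34 'd': node 22→23  emit P5@[32:34]

All matches (sorted): [[2,5],[4,0],[12,3],[12,5],[15,4],[18,4],[22,4],[32,2],[34,5]]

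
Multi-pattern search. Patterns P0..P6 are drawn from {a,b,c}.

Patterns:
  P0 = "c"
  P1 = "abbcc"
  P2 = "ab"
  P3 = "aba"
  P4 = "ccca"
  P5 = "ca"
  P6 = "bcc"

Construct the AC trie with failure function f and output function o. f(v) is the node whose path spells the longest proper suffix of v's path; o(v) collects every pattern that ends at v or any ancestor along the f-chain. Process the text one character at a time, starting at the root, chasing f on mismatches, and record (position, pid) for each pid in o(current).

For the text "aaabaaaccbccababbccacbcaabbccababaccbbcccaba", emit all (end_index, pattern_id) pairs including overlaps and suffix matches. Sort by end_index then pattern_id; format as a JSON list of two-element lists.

Build automaton:
Trie nodes:
  0='ε' goto a→2 b→12 c→1
  1='c' goto a→11 c→8  [P0 ends]
  2='a' goto b→3
  3='ab' goto a→7 b→4  [P2 ends]
  4='abb' goto c→5
  5='abbc' goto c→6
  6='abbcc' goto ·  [P1 ends]
  7='aba' goto ·  [P3 ends]
  8='cc' goto c→9
  9='ccc' goto a→10
  10='ccca' goto ·  [P4 ends]
  11='ca' goto ·  [P5 ends]
  12='b' goto c→13
  13='bc' goto c→14
  14='bcc' goto ·  [P6 ends]

BFS fail/out derivation:
  n1('c'): parent n0 fail=0; on 'c' 0 → fail=0;  out {0}∪∅={0}
  n2('a'): parent n0 fail=0; on 'a' 0 → fail=0;  out ∅∪∅=∅
  n12('b'): parent n0 fail=0; on 'b' 0 → fail=0;  out ∅∪∅=∅
  n3('ab'): parent n2 fail=0; on 'b' 0 → fail=12;  out {2}∪∅={2}
  n8('cc'): parent n1 fail=0; on 'c' 0 → fail=1;  out ∅∪{0}={0}
  n11('ca'): parent n1 fail=0; on 'a' 0 → fail=2;  out {5}∪∅={5}
  n13('bc'): parent n12 fail=0; on 'c' 0 → fail=1;  out ∅∪{0}={0}
  n4('abb'): parent n3 fail=12; on 'b' 12→0 → fail=12;  out ∅∪∅=∅
  n7('aba'): parent n3 fail=12; on 'a' 12→0 → fail=2;  out {3}∪∅={3}
  n9('ccc'): parent n8 fail=1; on 'c' 1 → fail=8;  out ∅∪{0}={0}
  n14('bcc'): parent n13 fail=1; on 'c' 1 → fail=8;  out {6}∪{0}={0,6}
  n5('abbc'): parent n4 fail=12; on 'c' 12 → fail=13;  out ∅∪{0}={0}
  n10('ccca'): parent n9 fail=8; on 'a' 8→1 → fail=11;  out {4}∪{5}={4,5}
  n6('abbcc'): parent n5 fail=13; on 'c' 13 → fail=14;  out {1}∪{0,6}={0,1,6}

Scan:
[0] read 'a'  n0⇒n2
[1] read 'a'  n2⇒n2 (via fail)
[2] read 'a'  n2⇒n2 (via fail)
[3] read 'b'  n2⇒n3  ** P2@[2:3]
[4] read 'a'  n3⇒n7  ** P3@[2:4]
[5] read 'a'  n7⇒n2 (via fail)
[6] read 'a'  n2⇒n2 (via fail)
[7] read 'c'  n2⇒n1 (via fail)  ** P0@[7:7]
[8] read 'c'  n1⇒n8  ** P0@[8:8]
[9] read 'b'  n8⇒n12 (via fail)
[10] read 'c'  n12⇒n13  ** P0@[10:10]
[11] read 'c'  n13⇒n14  ** P0@[11:11],P6@[9:11]
[12] read 'a'  n14⇒n11 (via fail)  ** P5@[11:12]
[13] read 'b'  n11⇒n3 (via fail)  ** P2@[12:13]
[14] read 'a'  n3⇒n7  ** P3@[12:14]
[15] read 'b'  n7⇒n3 (via fail)  ** P2@[14:15]
[16] read 'b'  n3⇒n4
[17] read 'c'  n4⇒n5  ** P0@[17:17]
[18] read 'c'  n5⇒n6  ** P0@[18:18],P1@[14:18],P6@[16:18]
[19] read 'a'  n6⇒n11 (via fail)  ** P5@[18:19]
[20] read 'c'  n11⇒n1 (via fail)  ** P0@[20:20]
[21] read 'b'  n1⇒n12 (via fail)
[22] read 'c'  n12⇒n13  ** P0@[22:22]
[23] read 'a'  n13⇒n11 (via fail)  ** P5@[22:23]
[24] read 'a'  n11⇒n2 (via fail)
[25] read 'b'  n2⇒n3  ** P2@[24:25]
[26] read 'b'  n3⇒n4
[27] read 'c'  n4⇒n5  ** P0@[27:27]
[28] read 'c'  n5⇒n6  ** P0@[28:28],P1@[24:28],P6@[26:28]
[29] read 'a'  n6⇒n11 (via fail)  ** P5@[28:29]
[30] read 'b'  n11⇒n3 (via fail)  ** P2@[29:30]
[31] read 'a'  n3⇒n7  ** P3@[29:31]
[32] read 'b'  n7⇒n3 (via fail)  ** P2@[31:32]
[33] read 'a'  n3⇒n7  ** P3@[31:33]
[34] read 'c'  n7⇒n1 (via fail)  ** P0@[34:34]
[35] read 'c'  n1⇒n8  ** P0@[35:35]
[36] read 'b'  n8⇒n12 (via fail)
[37] read 'b'  n12⇒n12 (via fail)
[38] read 'c'  n12⇒n13  ** P0@[38:38]
[39] read 'c'  n13⇒n14  ** P0@[39:39],P6@[37:39]
[40] read 'c'  n14⇒n9 (via fail)  ** P0@[40:40]
[41] read 'a'  n9⇒n10  ** P4@[38:41],P5@[40:41]
[42] read 'b'  n10⇒n3 (via fail)  ** P2@[41:42]
[43] read 'a'  n3⇒n7  ** P3@[41:43]

All matches (sorted): [[3,2],[4,3],[7,0],[8,0],[10,0],[11,0],[11,6],[12,5],[13,2],[14,3],[15,2],[17,0],[18,0],[18,1],[18,6],[19,5],[20,0],[22,0],[23,5],[25,2],[27,0],[28,0],[28,1],[28,6],[29,5],[30,2],[31,3],[32,2],[33,3],[34,0],[35,0],[38,0],[39,0],[39,6],[40,0],[41,4],[41,5],[42,2],[43,3]]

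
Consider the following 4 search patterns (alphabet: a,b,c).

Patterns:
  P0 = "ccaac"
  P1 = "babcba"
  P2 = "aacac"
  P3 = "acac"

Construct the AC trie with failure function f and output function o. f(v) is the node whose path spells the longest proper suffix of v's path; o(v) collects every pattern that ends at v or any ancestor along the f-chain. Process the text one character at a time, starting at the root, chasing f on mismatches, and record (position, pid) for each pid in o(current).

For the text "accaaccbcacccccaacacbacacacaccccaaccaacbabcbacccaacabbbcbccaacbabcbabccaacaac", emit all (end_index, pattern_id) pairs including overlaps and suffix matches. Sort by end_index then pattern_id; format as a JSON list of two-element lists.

Build automaton:
Trie (insert patterns):
  n0 'ε': a→12 b→6 c→1
  n1 'c': c→2
  n2 'cc': a→3
  n3 'cca': a→4
  n4 'ccaa': c→5
  n5 'ccaac': ·  ←P0
  n6 'b': a→7
  n7 'ba': b→8
  n8 'bab': c→9
  n9 'babc': b→10
  n10 'babcb': a→11
  n11 'babcba': ·  ←P1
  n12 'a': a→13 c→17
  n13 'aa': c→14
  n14 'aac': a→15
  n15 'aaca': c→16
  n16 'aacac': ·  ←P2
  n17 'ac': a→18
  n18 'aca': c→19
  n19 'acac': ·  ←P3

Failure links (BFS by depth):
  fail(1) 'c': from fail(0)=0 chase 'c': 0 ⇒ 0;  out=∅∪out(0)=∅
  fail(6) 'b': from fail(0)=0 chase 'b': 0 ⇒ 0;  out=∅∪out(0)=∅
  fail(12) 'a': from fail(0)=0 chase 'a': 0 ⇒ 0;  out=∅∪out(0)=∅
  fail(2) 'cc': from fail(1)=0 chase 'c': 0 ⇒ 1;  out=∅∪out(1)=∅
  fail(7) 'ba': from fail(6)=0 chase 'a': 0 ⇒ 12;  out=∅∪out(12)=∅
  fail(13) 'aa': from fail(12)=0 chase 'a': 0 ⇒ 12;  out=∅∪out(12)=∅
  fail(17) 'ac': from fail(12)=0 chase 'c': 0 ⇒ 1;  out=∅∪out(1)=∅
  fail(3) 'cca': from fail(2)=1 chase 'a': 1→0 ⇒ 12;  out=∅∪out(12)=∅
  fail(8) 'bab': from fail(7)=12 chase 'b': 12→0 ⇒ 6;  out=∅∪out(6)=∅
  fail(14) 'aac': from fail(13)=12 chase 'c': 12 ⇒ 17;  out=∅∪out(17)=∅
  fail(18) 'aca': from fail(17)=1 chase 'a': 1→0 ⇒ 12;  out=∅∪out(12)=∅
  fail(4) 'ccaa': from fail(3)=12 chase 'a': 12 ⇒ 13;  out=∅∪out(13)=∅
  fail(9) 'babc': from fail(8)=6 chase 'c': 6→0 ⇒ 1;  out=∅∪out(1)=∅
  fail(15) 'aaca': from fail(14)=17 chase 'a': 17 ⇒ 18;  out=∅∪out(18)=∅
  fail(19) 'acac': from fail(18)=12 chase 'c': 12 ⇒ 17;  out={3}∪out(17)={3}
  fail(5) 'ccaac': from fail(4)=13 chase 'c': 13 ⇒ 14;  out={0}∪out(14)={0}
  fail(10) 'babcb': from fail(9)=1 chase 'b': 1→0 ⇒ 6;  out=∅∪out(6)=∅
  fail(16) 'aacac': from fail(15)=18 chase 'c': 18 ⇒ 19;  out={2}∪out(19)={2,3}
  fail(11) 'babcba': from fail(10)=6 chase 'a': 6 ⇒ 7;  out={1}∪out(7)={1}

Scan:
pos 0 'a': at 12
pos 1 'c': at 17
pos 2 'c': at 2 (fail-walked)
pos 3 'a': at 3
pos 4 'a': at 4
pos 5 'c': at 5  ** P0@[1:5]
pos 6 'c': at 2 (fail-walked)
pos 7 'b': at 6 (fail-walked)
pos 8 'c': at 1 (fail-walked)
pos 9 'a': at 12 (fail-walked)
pos 10 'c': at 17
pos 11 'c': at 2 (fail-walked)
pos 12 'c': at 2 (fail-walked)
pos 13 'c': at 2 (fail-walked)
pos 14 'c': at 2 (fail-walked)
pos 15 'a': at 3
pos 16 'a': at 4
pos 17 'c': at 5  ** P0@[13:17]
pos 18 'a': at 15 (fail-walked)
pos 19 'c': at 16  ** P2@[15:19],P3@[16:19]
pos 20 'b': at 6 (fail-walked)
pos 21 'a': at 7
pos 22 'c': at 17 (fail-walked)
pos 23 'a': at 18
pos 24 'c': at 19  ** P3@[21:24]
pos 25 'a': at 18 (fail-walked)
pos 26 'c': at 19  ** P3@[23:26]
pos 27 'a': at 18 (fail-walked)
pos 28 'c': at 19  ** P3@[25:28]
pos 29 'c': at 2 (fail-walked)
pos 30 'c': at 2 (fail-walked)
pos 31 'c': at 2 (fail-walked)
pos 32 'a': at 3
pos 33 'a': at 4
pos 34 'c': at 5  ** P0@[30:34]
pos 35 'c': at 2 (fail-walked)
pos 36 'a': at 3
pos 37 'a': at 4
pos 38 'c': at 5  ** P0@[34:38]
pos 39 'b': at 6 (fail-walked)
pos 40 'a': at 7
pos 41 'b': at 8
pos 42 'c': at 9
pos 43 'b': at 10
pos 44 'a': at 11  ** P1@[39:44]
pos 45 'c': at 17 (fail-walked)
pos 46 'c': at 2 (fail-walked)
pos 47 'c': at 2 (fail-walked)
pos 48 'a': at 3
pos 49 'a': at 4
pos 50 'c': at 5  ** P0@[46:50]
pos 51 'a': at 15 (fail-walked)
pos 52 'b': at 6 (fail-walked)
pos 53 'b': at 6 (fail-walked)
pos 54 'b': at 6 (fail-walked)
pos 55 'c': at 1 (fail-walked)
pos 56 'b': at 6 (fail-walked)
pos 57 'c': at 1 (fail-walked)
pos 58 'c': at 2
pos 59 'a': at 3
pos 60 'a': at 4
pos 61 'c': at 5  ** P0@[57:61]
pos 62 'b': at 6 (fail-walked)
pos 63 'a': at 7
pos 64 'b': at 8
pos 65 'c': at 9
pos 66 'b': at 10
pos 67 'a': at 11  ** P1@[62:67]
pos 68 'b': at 8 (fail-walked)
pos 69 'c': at 9
pos 70 'c': at 2 (fail-walked)
pos 71 'a': at 3
pos 72 'a': at 4
pos 73 'c': at 5  ** P0@[69:73]
pos 74 'a': at 15 (fail-walked)
pos 75 'a': at 13 (fail-walked)
pos 76 'c': at 14

All matches (sorted): [[5,0],[17,0],[19,2],[19,3],[24,3],[26,3],[28,3],[34,0],[38,0],[44,1],[50,0],[61,0],[67,1],[73,0]]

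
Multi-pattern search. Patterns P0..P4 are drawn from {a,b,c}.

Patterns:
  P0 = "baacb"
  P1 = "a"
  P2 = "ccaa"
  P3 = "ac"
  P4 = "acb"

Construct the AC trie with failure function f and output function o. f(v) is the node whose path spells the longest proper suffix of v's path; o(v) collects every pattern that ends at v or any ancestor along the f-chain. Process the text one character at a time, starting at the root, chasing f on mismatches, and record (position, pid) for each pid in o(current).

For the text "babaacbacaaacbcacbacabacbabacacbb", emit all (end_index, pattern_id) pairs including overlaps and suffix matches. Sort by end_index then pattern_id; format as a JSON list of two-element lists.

Build automaton:
Trie (insert patterns):
  0='ε' goto a→6 b→1 c→7
  1='b' goto a→2
  2='ba' goto a→3
  3='baa' goto c→4
  4='baac' goto b→5
  5='baacb' goto ·  [P0 ends]
  6='a' goto c→11  [P1 ends]
  7='c' goto c→8
  8='cc' goto a→9
  9='cca' goto a→10
  10='ccaa' goto ·  [P2 ends]
  11='ac' goto b→12  [P3 ends]
  12='acb' goto ·  [P4 ends]

Failure links (BFS by depth):
  fail(1) 'b': from fail(0)=0 chase 'b': 0 ⇒ 0;  out=∅∪out(0)=∅
  fail(6) 'a': from fail(0)=0 chase 'a': 0 ⇒ 0;  out={1}∪out(0)={1}
  fail(7) 'c': from fail(0)=0 chase 'c': 0 ⇒ 0;  out=∅∪out(0)=∅
  fail(2) 'ba': from fail(1)=0 chase 'a': 0 ⇒ 6;  out=∅∪out(6)={1}
  fail(8) 'cc': from fail(7)=0 chase 'c': 0 ⇒ 7;  out=∅∪out(7)=∅
  fail(11) 'ac': from fail(6)=0 chase 'c': 0 ⇒ 7;  out={3}∪out(7)={3}
  fail(3) 'baa': from fail(2)=6 chase 'a': 6→0 ⇒ 6;  out=∅∪out(6)={1}
  fail(9) 'cca': from fail(8)=7 chase 'a': 7→0 ⇒ 6;  out=∅∪out(6)={1}
  fail(12) 'acb': from fail(11)=7 chase 'b': 7→0 ⇒ 1;  out={4}∪out(1)={4}
  fail(4) 'baac': from fail(3)=6 chase 'c': 6 ⇒ 11;  out=∅∪out(11)={3}
  fail(10) 'ccaa': from fail(9)=6 chase 'a': 6→0 ⇒ 6;  out={2}∪out(6)={1,2}
  fail(5) 'baacb': from fail(4)=11 chase 'b': 11 ⇒ 12;  out={0}∪out(12)={0,4}

Text stream:
i=0 'b': node 0→1
i=1 'a': node 1→2  emit P1@[1:1]
i=2 'b': node 2→1 (via fail)
i=3 'a': node 1→2  emit P1@[3:3]
i=4 'a': node 2→3  emit P1@[4:4]
i=5 'c': node 3→4  emit P3@[4:5]
i=6 'b': node 4→5  emit P0@[2:6],P4@[4:6]
i=7 'a': node 5→2 (via fail)  emit P1@[7:7]
i=8 'c': node 2→11 (via fail)  emit P3@[7:8]
i=9 'a': node 11→6 (via fail)  emit P1@[9:9]
i=10 'a': node 6→6 (via fail)  emit P1@[10:10]
i=11 'a': node 6→6 (via fail)  emit P1@[11:11]
i=12 'c': node 6→11  emit P3@[11:12]
i=13 'b': node 11→12  emit P4@[11:13]
i=14 'c': node 12→7 (via fail)
i=15 'a': node 7→6 (via fail)  emit P1@[15:15]
i=16 'c': node 6→11  emit P3@[15:16]
i=17 'b': node 11→12  emit P4@[15:17]
i=18 'a': node 12→2 (via fail)  emit P1@[18:18]
i=19 'c': node 2→11 (via fail)  emit P3@[18:19]
i=20 'a': node 11→6 (via fail)  emit P1@[20:20]
i=21 'b': node 6→1 (via fail)
i=22 'a': node 1→2  emit P1@[22:22]
i=23 'c': node 2→11 (via fail)  emit P3@[22:23]
i=24 'b': node 11→12  emit P4@[22:24]
i=25 'a': node 12→2 (via fail)  emit P1@[25:25]
i=26 'b': node 2→1 (via fail)
i=27 'a': node 1→2  emit P1@[27:27]
i=28 'c': node 2→11 (via fail)  emit P3@[27:28]
i=29 'a': node 11→6 (via fail)  emit P1@[29:29]
i=30 'c': node 6→11  emit P3@[29:30]
i=31 'b': node 11→12  emit P4@[29:31]
i=32 'b': node 12→1 (via fail)

Result: [[1,1],[3,1],[4,1],[5,3],[6,0],[6,4],[7,1],[8,3],[9,1],[10,1],[11,1],[12,3],[13,4],[15,1],[16,3],[17,4],[18,1],[19,3],[20,1],[22,1],[23,3],[24,4],[25,1],[27,1],[28,3],[29,1],[30,3],[31,4]]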